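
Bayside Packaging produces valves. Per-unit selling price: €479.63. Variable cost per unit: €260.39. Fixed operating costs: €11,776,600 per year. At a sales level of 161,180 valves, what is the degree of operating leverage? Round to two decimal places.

Contribution at this volume is 161,180 × €219.24 = €35,337,103.20.
Subtracting fixed costs: EBIT = €35,337,103.20 − €11,776,600 = €23,560,503.20.
So DOL = total CM / EBIT = €35,337,103.20 / €23,560,503.20 = 1.4998.

1.50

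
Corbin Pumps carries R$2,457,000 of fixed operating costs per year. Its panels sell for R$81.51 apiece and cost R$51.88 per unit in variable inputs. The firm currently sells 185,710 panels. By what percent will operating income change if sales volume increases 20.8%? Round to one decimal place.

+37.6%

Total contribution margin = 185,710 × R$29.63 = R$5,502,587.30.
Operating income = contribution − fixed costs = R$5,502,587.30 − R$2,457,000 = R$3,045,587.30.
So DOL = total CM / EBIT = R$5,502,587.30 / R$3,045,587.30 = 1.8067.
Operating income changes by 1.8067 × +20.8% = +37.6%.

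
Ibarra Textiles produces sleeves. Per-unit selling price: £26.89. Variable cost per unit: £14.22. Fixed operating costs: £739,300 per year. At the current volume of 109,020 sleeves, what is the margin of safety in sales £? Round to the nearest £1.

£1,362,505

Each unit contributes £26.89 − £14.22 = £12.67. Break-even units = £739,300 ÷ £12.67 = 58,350.43; break-even revenue = 58,350.43 × £26.89 = £1,569,043.17.
Actual sales revenue = 109,020 × £26.89 = £2,931,547.80.
Margin of safety = £2,931,547.80 − £1,569,043.17 = £1,362,505.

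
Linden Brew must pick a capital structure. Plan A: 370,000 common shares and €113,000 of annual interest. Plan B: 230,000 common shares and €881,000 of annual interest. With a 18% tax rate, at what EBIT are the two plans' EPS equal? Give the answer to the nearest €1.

Set EPS_A = EPS_B: (EBIT − €113,000)(1 − 0.18) ÷ 370,000 = (EBIT − €881,000)(1 − 0.18) ÷ 230,000.
Cancelling (1 − t) and cross-multiplying: 230,000·(EBIT − 113,000) = 370,000·(EBIT − 881,000).
Solving, EBIT = (881,000·370,000 − 113,000·230,000) / (370,000 − 230,000) = 299,980,000,000 / 140,000 = 2,142,714.29.

€2,142,714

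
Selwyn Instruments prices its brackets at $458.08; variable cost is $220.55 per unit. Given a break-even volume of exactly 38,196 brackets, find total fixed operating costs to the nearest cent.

$9,072,695.88

Contribution margin per unit = $458.08 − $220.55 = $237.53.
Since BE = FC / CM, FC = 38,196 × $237.53 = $9,072,695.88.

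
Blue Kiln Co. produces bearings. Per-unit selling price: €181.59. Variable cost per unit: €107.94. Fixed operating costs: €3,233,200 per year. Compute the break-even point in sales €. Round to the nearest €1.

CM per unit = €181.59 − €107.94 = €73.65; CM ratio = €73.65 / €181.59 = 0.4056.
Break-even sales = FC ÷ CM ratio = €3,233,200 × €181.59 / €73.65 = €7,971,715.

€7,971,715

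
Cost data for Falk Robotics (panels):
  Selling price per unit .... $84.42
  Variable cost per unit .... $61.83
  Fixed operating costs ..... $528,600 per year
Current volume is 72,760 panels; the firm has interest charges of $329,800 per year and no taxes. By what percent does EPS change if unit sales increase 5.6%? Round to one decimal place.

At 72,760 units, contribution = 72,760 × $22.59 = $1,643,648.40.
EBIT = $1,643,648.40 − $528,600 = $1,115,048.40.
Interest = $329,800.00, so EBIT − I = $785,248.40.
DCL = total CM / (EBIT − I) = $1,643,648.40 / $785,248.40 = 2.0932.
EPS therefore changes by 2.0932 × (+5.6%) = +11.7%.

+11.7%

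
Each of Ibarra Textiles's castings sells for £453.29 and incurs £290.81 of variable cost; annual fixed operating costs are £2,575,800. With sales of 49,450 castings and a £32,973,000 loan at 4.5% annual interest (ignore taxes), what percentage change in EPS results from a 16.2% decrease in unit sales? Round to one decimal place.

Contribution at this volume is 49,450 × £162.48 = £8,034,636.00.
Subtracting fixed costs: EBIT = £8,034,636.00 − £2,575,800 = £5,458,836.00.
Interest = £1,483,785.00, so EBIT − I = £3,975,051.00.
DCL = total CM / (EBIT − I) = £8,034,636.00 / £3,975,051.00 = 2.0213.
%ΔEPS = DCL × %ΔSales = 2.0213 × -16.2% = -32.7%.

-32.7%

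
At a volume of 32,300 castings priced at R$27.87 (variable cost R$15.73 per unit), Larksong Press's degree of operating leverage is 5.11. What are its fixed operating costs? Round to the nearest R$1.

R$315,386

Total contribution margin = 32,300 × R$12.14 = R$392,122.00.
Since DOL = CM ÷ EBIT, EBIT = R$392,122.00 ÷ 5.11 = R$76,736.20.
Fixed costs = CM − EBIT = R$392,122.00 − R$76,736.20 = R$315,386.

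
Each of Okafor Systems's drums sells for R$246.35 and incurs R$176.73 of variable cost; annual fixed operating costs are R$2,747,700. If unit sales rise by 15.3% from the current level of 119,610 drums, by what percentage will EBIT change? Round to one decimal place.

+22.8%

At 119,610 units, contribution = 119,610 × R$69.62 = R$8,327,248.20.
Subtracting fixed costs: EBIT = R$8,327,248.20 − R$2,747,700 = R$5,579,548.20.
Degree of operating leverage = R$8,327,248.20 / R$5,579,548.20 = 1.4925.
So EBIT moves 1.4925 × (+15.3%) = +22.8%.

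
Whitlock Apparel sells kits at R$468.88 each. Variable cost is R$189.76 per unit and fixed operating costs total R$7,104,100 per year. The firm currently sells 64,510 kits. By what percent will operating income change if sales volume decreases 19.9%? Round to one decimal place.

At 64,510 units, contribution = 64,510 × R$279.12 = R$18,006,031.20.
Subtracting fixed costs: EBIT = R$18,006,031.20 − R$7,104,100 = R$10,901,931.20.
DOL = contribution ÷ EBIT = R$18,006,031.20 ÷ R$10,901,931.20 = 1.6516.
%ΔEBIT = DOL × %ΔSales = 1.6516 × -19.9% = -32.9%.

-32.9%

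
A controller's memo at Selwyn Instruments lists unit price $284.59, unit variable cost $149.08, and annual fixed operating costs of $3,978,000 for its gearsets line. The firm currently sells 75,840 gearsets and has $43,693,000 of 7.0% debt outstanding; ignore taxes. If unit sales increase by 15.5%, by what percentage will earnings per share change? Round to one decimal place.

+49.2%

Total contribution margin = 75,840 × $135.51 = $10,277,078.40.
EBIT = $10,277,078.40 − $3,978,000 = $6,299,078.40.
Interest = $3,058,510.00, so EBIT − I = $3,240,568.40.
Degree of combined leverage = contribution ÷ (EBIT − I) = $10,277,078.40 ÷ $3,240,568.40 = 3.1714.
EPS therefore changes by 3.1714 × (+15.5%) = +49.2%.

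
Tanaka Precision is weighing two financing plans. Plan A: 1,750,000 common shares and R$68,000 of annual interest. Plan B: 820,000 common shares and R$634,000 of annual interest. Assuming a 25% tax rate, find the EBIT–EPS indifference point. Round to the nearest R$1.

R$1,133,054

Set EPS_A = EPS_B: (EBIT − R$68,000)(1 − 0.25) ÷ 1,750,000 = (EBIT − R$634,000)(1 − 0.25) ÷ 820,000.
The (1 − t) factor cancels: (EBIT − 68,000) × 820,000 = (EBIT − 634,000) × 1,750,000.
Solving, EBIT = (634,000·1,750,000 − 68,000·820,000) / (1,750,000 − 820,000) = 1,053,740,000,000 / 930,000 = 1,133,053.76.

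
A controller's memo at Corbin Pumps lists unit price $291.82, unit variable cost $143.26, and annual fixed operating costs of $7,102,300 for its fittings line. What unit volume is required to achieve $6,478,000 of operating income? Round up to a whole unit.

91,413 fittings

Unit CM = price − variable cost = $291.82 − $143.26 = $148.56.
Need Q such that Q × $148.56 − $7,102,300 = $6,478,000, i.e. Q = $13,580,300 / $148.56 = 91,412.90 → 91,413.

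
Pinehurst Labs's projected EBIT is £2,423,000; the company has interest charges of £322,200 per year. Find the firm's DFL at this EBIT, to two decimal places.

Interest = £322,200.00.
DFL = EBIT ÷ (EBIT − I) = £2,423,000 ÷ (£2,423,000 − £322,200.00) = £2,423,000 ÷ £2,100,800.00 = 1.1534.

1.15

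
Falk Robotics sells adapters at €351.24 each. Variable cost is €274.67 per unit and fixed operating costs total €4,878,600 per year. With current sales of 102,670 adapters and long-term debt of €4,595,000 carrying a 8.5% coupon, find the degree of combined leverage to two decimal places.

At 102,670 units, contribution = 102,670 × €76.57 = €7,861,441.90.
Operating income = contribution − fixed costs = €7,861,441.90 − €4,878,600 = €2,982,841.90. Interest = €390,575.00, so EBIT − I = €2,592,266.90.
Degree of total leverage = total CM / (EBIT − interest) = €7,861,441.90 / €2,592,266.90 = 3.0327.

3.03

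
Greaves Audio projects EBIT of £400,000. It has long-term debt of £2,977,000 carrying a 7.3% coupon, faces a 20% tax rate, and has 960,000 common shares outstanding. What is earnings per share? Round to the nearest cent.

£0.15

Interest = £217,321.00, so EBT = £400,000 − £217,321.00 = £182,679.00.
After tax at 20%: net income = £182,679.00 × 0.80 = £146,143.20.
EPS = £146,143.20 ÷ 960,000 = £0.15.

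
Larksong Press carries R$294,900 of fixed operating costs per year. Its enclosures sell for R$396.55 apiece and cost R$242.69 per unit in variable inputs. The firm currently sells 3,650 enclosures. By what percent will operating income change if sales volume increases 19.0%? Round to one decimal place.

Contribution at this volume is 3,650 × R$153.86 = R$561,589.00.
EBIT = R$561,589.00 − R$294,900 = R$266,689.00.
So DOL = total CM / EBIT = R$561,589.00 / R$266,689.00 = 2.1058.
%ΔEBIT = DOL × %ΔSales = 2.1058 × +19.0% = +40.0%.

+40.0%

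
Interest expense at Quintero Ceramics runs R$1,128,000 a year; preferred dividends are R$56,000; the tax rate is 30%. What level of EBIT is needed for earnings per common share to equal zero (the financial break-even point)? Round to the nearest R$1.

Grossing the preferred dividend up to pre-tax terms: R$56,000 / (1 − 0.30) = R$80,000.00.
Financial break-even EBIT = interest + D_p ÷ (1 − t) = R$1,128,000 + R$80,000.00 = R$1,208,000.00.

R$1,208,000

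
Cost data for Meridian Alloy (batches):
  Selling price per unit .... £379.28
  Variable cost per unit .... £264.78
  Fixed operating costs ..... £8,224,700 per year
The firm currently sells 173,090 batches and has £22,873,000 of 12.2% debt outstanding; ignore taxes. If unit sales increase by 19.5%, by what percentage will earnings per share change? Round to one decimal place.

+43.9%

At 173,090 units, contribution = 173,090 × £114.50 = £19,818,805.00.
EBIT = £19,818,805.00 − £8,224,700 = £11,594,105.00.
Interest = £2,790,506.00, so EBIT − I = £8,803,599.00.
DCL = total CM / (EBIT − I) = £19,818,805.00 / £8,803,599.00 = 2.2512.
EPS therefore changes by 2.2512 × (+19.5%) = +43.9%.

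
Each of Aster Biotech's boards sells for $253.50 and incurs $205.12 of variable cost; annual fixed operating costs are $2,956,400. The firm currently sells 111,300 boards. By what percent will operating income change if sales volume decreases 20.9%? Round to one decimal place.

Total contribution margin = 111,300 × $48.38 = $5,384,694.00.
Operating income = contribution − fixed costs = $5,384,694.00 − $2,956,400 = $2,428,294.00.
Degree of operating leverage = $5,384,694.00 / $2,428,294.00 = 2.2175.
%ΔEBIT = DOL × %ΔSales = 2.2175 × -20.9% = -46.3%.

-46.3%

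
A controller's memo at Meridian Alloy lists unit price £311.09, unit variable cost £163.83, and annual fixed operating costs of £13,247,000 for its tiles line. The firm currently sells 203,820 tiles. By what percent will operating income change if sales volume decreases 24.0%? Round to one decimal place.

At 203,820 units, contribution = 203,820 × £147.26 = £30,014,533.20.
Subtracting fixed costs: EBIT = £30,014,533.20 − £13,247,000 = £16,767,533.20.
DOL = contribution ÷ EBIT = £30,014,533.20 ÷ £16,767,533.20 = 1.7900.
So EBIT moves 1.7900 × (-24.0%) = -43.0%.

-43.0%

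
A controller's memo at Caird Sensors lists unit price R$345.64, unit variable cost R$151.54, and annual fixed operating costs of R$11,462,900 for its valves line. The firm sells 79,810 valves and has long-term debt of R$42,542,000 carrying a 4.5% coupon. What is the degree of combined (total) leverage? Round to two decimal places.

7.33

Contribution at this volume is 79,810 × R$194.10 = R$15,491,121.00.
Operating income = contribution − fixed costs = R$15,491,121.00 − R$11,462,900 = R$4,028,221.00. Interest = R$1,914,390.00.
DOL = R$15,491,121.00 ÷ R$4,028,221.00 = 3.8456; DFL = R$4,028,221.00 ÷ R$2,113,831.00 = 1.9056.
DCL = DOL × DFL = 3.8456 × 1.9056 = 7.3282.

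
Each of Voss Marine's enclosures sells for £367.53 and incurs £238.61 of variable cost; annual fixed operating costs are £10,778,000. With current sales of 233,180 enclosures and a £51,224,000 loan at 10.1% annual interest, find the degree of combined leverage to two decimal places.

2.13

At 233,180 units, contribution = 233,180 × £128.92 = £30,061,565.60.
EBIT = £30,061,565.60 − £10,778,000 = £19,283,565.60. Interest = £5,173,624.00.
DOL = £30,061,565.60 ÷ £19,283,565.60 = 1.5589; DFL = £19,283,565.60 ÷ £14,109,941.60 = 1.3667.
Combined leverage = 1.5589 × 1.3667 = 2.1305.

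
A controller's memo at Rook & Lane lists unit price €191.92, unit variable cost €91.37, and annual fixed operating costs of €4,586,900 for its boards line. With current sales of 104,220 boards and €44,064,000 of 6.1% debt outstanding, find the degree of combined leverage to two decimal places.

3.27

At 104,220 units, contribution = 104,220 × €100.55 = €10,479,321.00.
Subtracting fixed costs: EBIT = €10,479,321.00 − €4,586,900 = €5,892,421.00. Interest = €2,687,904.00, so EBIT − I = €3,204,517.00.
Degree of total leverage = total CM / (EBIT − interest) = €10,479,321.00 / €3,204,517.00 = 3.2702.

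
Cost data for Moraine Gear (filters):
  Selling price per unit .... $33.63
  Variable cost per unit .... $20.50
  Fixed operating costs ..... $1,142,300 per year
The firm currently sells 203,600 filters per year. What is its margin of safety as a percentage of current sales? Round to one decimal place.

57.3%

Unit CM = price − variable cost = $33.63 − $20.50 = $13.13. Break-even units = $1,142,300 ÷ $13.13 = 86,999.24; break-even revenue = 86,999.24 × $33.63 = $2,925,784.39.
Actual sales revenue = 203,600 × $33.63 = $6,847,068.00.
Margin of safety = ($6,847,068.00 − $2,925,784.39) ÷ $6,847,068.00 = 57.3%.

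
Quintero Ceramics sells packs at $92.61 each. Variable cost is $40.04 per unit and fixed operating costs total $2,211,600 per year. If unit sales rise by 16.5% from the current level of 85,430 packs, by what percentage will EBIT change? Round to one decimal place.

Contribution at this volume is 85,430 × $52.57 = $4,491,055.10.
Operating income = contribution − fixed costs = $4,491,055.10 − $2,211,600 = $2,279,455.10.
So DOL = total CM / EBIT = $4,491,055.10 / $2,279,455.10 = 1.9702.
Operating income changes by 1.9702 × +16.5% = +32.5%.

+32.5%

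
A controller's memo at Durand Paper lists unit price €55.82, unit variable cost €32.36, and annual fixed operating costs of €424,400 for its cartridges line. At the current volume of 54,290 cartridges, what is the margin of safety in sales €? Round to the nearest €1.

Contribution margin per unit = €55.82 − €32.36 = €23.46. Break-even units = €424,400 ÷ €23.46 = 18,090.37; break-even revenue = 18,090.37 × €55.82 = €1,009,804.26.
Actual sales revenue = 54,290 × €55.82 = €3,030,467.80.
Margin of safety = €3,030,467.80 − €1,009,804.26 = €2,020,664.

€2,020,664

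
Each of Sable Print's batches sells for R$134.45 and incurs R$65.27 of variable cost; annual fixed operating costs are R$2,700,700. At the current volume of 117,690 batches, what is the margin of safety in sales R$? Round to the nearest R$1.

Each unit contributes R$134.45 − R$65.27 = R$69.18. Break-even units = R$2,700,700 ÷ R$69.18 = 39,038.74; break-even revenue = 39,038.74 × R$134.45 = R$5,248,758.53.
Current sales = 117,690 × R$134.45 = R$15,823,420.50.
Margin of safety = R$15,823,420.50 − R$5,248,758.53 = R$10,574,662.

R$10,574,662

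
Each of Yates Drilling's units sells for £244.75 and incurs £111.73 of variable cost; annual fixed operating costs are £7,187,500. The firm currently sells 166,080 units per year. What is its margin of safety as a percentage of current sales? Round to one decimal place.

Each unit contributes £244.75 − £111.73 = £133.02. Break-even units = £7,187,500 ÷ £133.02 = 54,033.23; break-even revenue = 54,033.23 × £244.75 = £13,224,632.57.
Current sales = 166,080 × £244.75 = £40,648,080.00.
Margin of safety = (£40,648,080.00 − £13,224,632.57) ÷ £40,648,080.00 = 67.5%.

67.5%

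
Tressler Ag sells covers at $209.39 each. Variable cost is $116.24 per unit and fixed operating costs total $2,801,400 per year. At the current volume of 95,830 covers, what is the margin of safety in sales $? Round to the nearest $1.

$13,768,633

Unit CM = price − variable cost = $209.39 − $116.24 = $93.15. Break-even units = $2,801,400 ÷ $93.15 = 30,074.07; break-even revenue = 30,074.07 × $209.39 = $6,297,210.37.
Actual sales revenue = 95,830 × $209.39 = $20,065,843.70.
Margin of safety = $20,065,843.70 − $6,297,210.37 = $13,768,633.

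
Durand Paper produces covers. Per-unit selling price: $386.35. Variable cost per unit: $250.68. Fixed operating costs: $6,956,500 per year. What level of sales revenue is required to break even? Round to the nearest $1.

CM per unit = $386.35 − $250.68 = $135.67; CM ratio = $135.67 / $386.35 = 0.3512.
Break-even sales = FC ÷ CM ratio = $6,956,500 × $386.35 / $135.67 = $19,810,155.

$19,810,155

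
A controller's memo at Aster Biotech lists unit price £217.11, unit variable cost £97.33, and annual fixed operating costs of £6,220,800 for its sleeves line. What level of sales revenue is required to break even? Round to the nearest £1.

£11,275,654

Contribution margin per unit = £217.11 − £97.33 = £119.78, a CM ratio of £119.78 ÷ £217.11 = 0.5517.
Break-even sales = FC ÷ CM ratio = £6,220,800 × £217.11 / £119.78 = £11,275,654.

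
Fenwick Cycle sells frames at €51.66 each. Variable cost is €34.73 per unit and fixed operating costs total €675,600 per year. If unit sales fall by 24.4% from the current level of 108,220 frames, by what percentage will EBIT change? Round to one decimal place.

Contribution at this volume is 108,220 × €16.93 = €1,832,164.60.
EBIT = €1,832,164.60 − €675,600 = €1,156,564.60.
Degree of operating leverage = €1,832,164.60 / €1,156,564.60 = 1.5841.
Operating income changes by 1.5841 × -24.4% = -38.7%.

-38.7%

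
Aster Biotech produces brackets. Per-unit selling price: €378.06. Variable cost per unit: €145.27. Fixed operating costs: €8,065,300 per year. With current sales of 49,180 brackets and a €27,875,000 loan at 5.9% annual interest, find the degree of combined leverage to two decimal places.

At 49,180 units, contribution = 49,180 × €232.79 = €11,448,612.20.
Subtracting fixed costs: EBIT = €11,448,612.20 − €8,065,300 = €3,383,312.20. Interest = €1,644,625.00.
DOL = €11,448,612.20 ÷ €3,383,312.20 = 3.3838; DFL = €3,383,312.20 ÷ €1,738,687.20 = 1.9459.
Combined leverage = 3.3838 × 1.9459 = 6.5845.

6.58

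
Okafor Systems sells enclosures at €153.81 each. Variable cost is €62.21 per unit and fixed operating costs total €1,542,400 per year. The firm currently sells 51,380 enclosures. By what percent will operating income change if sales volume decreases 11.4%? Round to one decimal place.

-17.0%

Contribution at this volume is 51,380 × €91.60 = €4,706,408.00.
Operating income = contribution − fixed costs = €4,706,408.00 − €1,542,400 = €3,164,008.00.
DOL = contribution ÷ EBIT = €4,706,408.00 ÷ €3,164,008.00 = 1.4875.
Operating income changes by 1.4875 × -11.4% = -17.0%.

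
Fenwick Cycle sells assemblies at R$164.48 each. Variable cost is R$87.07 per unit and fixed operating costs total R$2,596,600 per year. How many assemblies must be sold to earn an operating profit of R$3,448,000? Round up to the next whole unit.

78,086 assemblies

Unit CM = price − variable cost = R$164.48 − R$87.07 = R$77.41.
Required volume = (fixed costs + target profit) ÷ CM = (R$2,596,600 + R$3,448,000) ÷ R$77.41 = 78,085.52, so 78,086 assemblies.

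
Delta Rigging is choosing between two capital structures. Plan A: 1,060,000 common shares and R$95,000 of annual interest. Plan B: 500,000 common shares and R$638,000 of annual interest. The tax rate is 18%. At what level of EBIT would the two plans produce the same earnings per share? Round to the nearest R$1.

R$1,122,821

Set EPS_A = EPS_B: (EBIT − R$95,000)(1 − 0.18) ÷ 1,060,000 = (EBIT − R$638,000)(1 − 0.18) ÷ 500,000.
The (1 − t) factor cancels: (EBIT − 95,000) × 500,000 = (EBIT − 638,000) × 1,060,000.
EBIT × (1,060,000 − 500,000) = 638,000 × 1,060,000 − 95,000 × 500,000 = 628,780,000,000, so EBIT = 628,780,000,000 ÷ 560,000 = 1,122,821.43.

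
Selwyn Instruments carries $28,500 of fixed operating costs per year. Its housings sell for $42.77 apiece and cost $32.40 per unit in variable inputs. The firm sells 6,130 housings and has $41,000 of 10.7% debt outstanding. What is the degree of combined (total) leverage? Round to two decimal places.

At 6,130 units, contribution = 6,130 × $10.37 = $63,568.10.
EBIT = $63,568.10 − $28,500 = $35,068.10. Interest = $4,387.00, so EBIT − I = $30,681.10.
Degree of total leverage = total CM / (EBIT − interest) = $63,568.10 / $30,681.10 = 2.0719.

2.07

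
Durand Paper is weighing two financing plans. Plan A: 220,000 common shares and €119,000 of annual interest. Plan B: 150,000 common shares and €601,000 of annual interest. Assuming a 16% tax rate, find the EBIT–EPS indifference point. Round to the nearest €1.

Set EPS_A = EPS_B: (EBIT − €119,000)(1 − 0.16) ÷ 220,000 = (EBIT − €601,000)(1 − 0.16) ÷ 150,000.
Cancelling (1 − t) and cross-multiplying: 150,000·(EBIT − 119,000) = 220,000·(EBIT − 601,000).
Solving, EBIT = (601,000·220,000 − 119,000·150,000) / (220,000 − 150,000) = 114,370,000,000 / 70,000 = 1,633,857.14.

€1,633,857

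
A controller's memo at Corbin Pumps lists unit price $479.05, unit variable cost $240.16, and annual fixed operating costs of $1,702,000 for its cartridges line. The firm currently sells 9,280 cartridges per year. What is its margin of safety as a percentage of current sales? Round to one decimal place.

Contribution margin per unit = $479.05 − $240.16 = $238.89. Break-even units = $1,702,000 ÷ $238.89 = 7,124.62; break-even revenue = 7,124.62 × $479.05 = $3,413,048.26.
Actual sales revenue = 9,280 × $479.05 = $4,445,584.00.
Margin of safety = ($4,445,584.00 − $3,413,048.26) ÷ $4,445,584.00 = 23.2%.

23.2%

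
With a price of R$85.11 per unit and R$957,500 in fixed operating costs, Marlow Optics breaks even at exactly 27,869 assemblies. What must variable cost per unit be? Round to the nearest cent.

R$50.75

Contribution per unit must be FC / Q = R$957,500 / 27,869 = R$34.3572.
Variable cost per unit = R$85.11 − R$34.3572 = R$50.75.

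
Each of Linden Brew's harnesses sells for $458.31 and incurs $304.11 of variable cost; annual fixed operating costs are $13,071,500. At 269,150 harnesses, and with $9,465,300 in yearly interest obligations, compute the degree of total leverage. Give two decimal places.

Total contribution margin = 269,150 × $154.20 = $41,502,930.00.
Operating income = contribution − fixed costs = $41,502,930.00 − $13,071,500 = $28,431,430.00. Interest = $9,465,300.00.
DOL = $41,502,930.00 ÷ $28,431,430.00 = 1.4598; DFL = $28,431,430.00 ÷ $18,966,130.00 = 1.4991.
DCL = DOL × DFL = 1.4598 × 1.4991 = 2.1884.

2.19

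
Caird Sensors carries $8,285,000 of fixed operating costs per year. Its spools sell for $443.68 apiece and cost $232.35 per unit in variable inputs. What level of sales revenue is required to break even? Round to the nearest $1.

Contribution margin per unit = $443.68 − $232.35 = $211.33, a CM ratio of $211.33 ÷ $443.68 = 0.4763.
Break-even revenue = fixed costs × price ÷ CM = $8,285,000 × $443.68 ÷ $211.33 = $17,394,070.

$17,394,070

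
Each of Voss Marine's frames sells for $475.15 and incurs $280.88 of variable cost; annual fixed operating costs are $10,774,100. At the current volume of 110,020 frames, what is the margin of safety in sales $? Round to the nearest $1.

Contribution margin per unit = $475.15 − $280.88 = $194.27. Break-even units = $10,774,100 ÷ $194.27 = 55,459.41; break-even revenue = 55,459.41 × $475.15 = $26,351,539.69.
Current sales = 110,020 × $475.15 = $52,276,003.00.
Margin of safety = $52,276,003.00 − $26,351,539.69 = $25,924,463.

$25,924,463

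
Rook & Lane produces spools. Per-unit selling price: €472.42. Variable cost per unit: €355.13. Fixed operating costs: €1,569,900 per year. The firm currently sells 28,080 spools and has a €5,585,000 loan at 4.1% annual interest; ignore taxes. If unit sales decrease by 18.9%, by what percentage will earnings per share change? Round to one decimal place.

At 28,080 units, contribution = 28,080 × €117.29 = €3,293,503.20.
EBIT = €3,293,503.20 − €1,569,900 = €1,723,603.20.
After interest of €228,985.00, pre-tax earnings = €1,494,618.20.
Degree of combined leverage = contribution ÷ (EBIT − I) = €3,293,503.20 ÷ €1,494,618.20 = 2.2036.
%ΔEPS = DCL × %ΔSales = 2.2036 × -18.9% = -41.6%.

-41.6%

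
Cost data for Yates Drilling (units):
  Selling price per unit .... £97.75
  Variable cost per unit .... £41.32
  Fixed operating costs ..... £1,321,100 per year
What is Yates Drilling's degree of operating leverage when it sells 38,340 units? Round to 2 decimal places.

Contribution at this volume is 38,340 × £56.43 = £2,163,526.20.
Operating income = contribution − fixed costs = £2,163,526.20 − £1,321,100 = £842,426.20.
So DOL = total CM / EBIT = £2,163,526.20 / £842,426.20 = 2.5682.

2.57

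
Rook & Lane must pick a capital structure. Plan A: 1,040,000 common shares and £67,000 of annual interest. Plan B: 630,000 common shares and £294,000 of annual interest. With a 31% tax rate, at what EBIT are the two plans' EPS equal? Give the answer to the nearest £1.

£642,805

Set EPS_A = EPS_B: (EBIT − £67,000)(1 − 0.31) ÷ 1,040,000 = (EBIT − £294,000)(1 − 0.31) ÷ 630,000.
The (1 − t) factor cancels: (EBIT − 67,000) × 630,000 = (EBIT − 294,000) × 1,040,000.
Solving, EBIT = (294,000·1,040,000 − 67,000·630,000) / (1,040,000 − 630,000) = 263,550,000,000 / 410,000 = 642,804.88.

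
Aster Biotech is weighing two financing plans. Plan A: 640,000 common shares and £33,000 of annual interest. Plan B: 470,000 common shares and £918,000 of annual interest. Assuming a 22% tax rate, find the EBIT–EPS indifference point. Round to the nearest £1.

Set EPS_A = EPS_B: (EBIT − £33,000)(1 − 0.22) ÷ 640,000 = (EBIT − £918,000)(1 − 0.22) ÷ 470,000.
Cancelling (1 − t) and cross-multiplying: 470,000·(EBIT − 33,000) = 640,000·(EBIT − 918,000).
EBIT × (640,000 − 470,000) = 918,000 × 640,000 − 33,000 × 470,000 = 572,010,000,000, so EBIT = 572,010,000,000 ÷ 170,000 = 3,364,764.71.

£3,364,765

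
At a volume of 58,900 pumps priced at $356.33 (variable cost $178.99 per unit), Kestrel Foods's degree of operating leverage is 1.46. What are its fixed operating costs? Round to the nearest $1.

At 58,900 units, contribution = 58,900 × $177.34 = $10,445,326.00.
Since DOL = CM ÷ EBIT, EBIT = $10,445,326.00 ÷ 1.46 = $7,154,332.88.
And FC = contribution − EBIT = $10,445,326.00 − $7,154,332.88 = $3,290,993.

$3,290,993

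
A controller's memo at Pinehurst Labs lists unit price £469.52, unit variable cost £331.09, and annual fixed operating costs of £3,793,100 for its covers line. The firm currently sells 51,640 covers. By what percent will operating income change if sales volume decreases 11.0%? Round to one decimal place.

Contribution at this volume is 51,640 × £138.43 = £7,148,525.20.
Operating income = contribution − fixed costs = £7,148,525.20 − £3,793,100 = £3,355,425.20.
DOL = contribution ÷ EBIT = £7,148,525.20 ÷ £3,355,425.20 = 2.1304.
So EBIT moves 2.1304 × (-11.0%) = -23.4%.

-23.4%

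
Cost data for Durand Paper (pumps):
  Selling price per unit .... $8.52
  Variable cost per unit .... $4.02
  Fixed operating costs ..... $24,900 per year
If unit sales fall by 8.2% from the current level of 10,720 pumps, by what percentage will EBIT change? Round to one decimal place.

Total contribution margin = 10,720 × $4.50 = $48,240.00.
Subtracting fixed costs: EBIT = $48,240.00 − $24,900 = $23,340.00.
Degree of operating leverage = $48,240.00 / $23,340.00 = 2.0668.
So EBIT moves 2.0668 × (-8.2%) = -16.9%.

-16.9%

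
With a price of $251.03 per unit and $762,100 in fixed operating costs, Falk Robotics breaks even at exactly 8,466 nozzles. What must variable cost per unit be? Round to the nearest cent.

$161.01

Contribution per unit must be FC / Q = $762,100 / 8,466 = $90.0189.
Hence VC = price − CM = $251.03 − $90.0189 = $161.01.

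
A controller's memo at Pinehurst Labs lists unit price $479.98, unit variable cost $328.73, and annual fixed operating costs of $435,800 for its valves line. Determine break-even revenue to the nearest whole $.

Contribution margin per unit = $479.98 − $328.73 = $151.25, a CM ratio of $151.25 ÷ $479.98 = 0.3151.
Break-even revenue = fixed costs × price ÷ CM = $435,800 × $479.98 ÷ $151.25 = $1,382,977.

$1,382,977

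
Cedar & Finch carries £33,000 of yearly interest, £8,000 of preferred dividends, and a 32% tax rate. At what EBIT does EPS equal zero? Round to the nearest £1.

Preferred dividends are paid after tax, so their pre-tax equivalent is £8,000 ÷ (1 − 0.32) = £11,764.71.
Financial break-even EBIT = interest + D_p ÷ (1 − t) = £33,000 + £11,764.71 = £44,764.71.

£44,765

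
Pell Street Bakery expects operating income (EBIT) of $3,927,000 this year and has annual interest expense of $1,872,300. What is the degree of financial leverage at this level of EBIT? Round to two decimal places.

1.91

Annual interest charges come to $1,872,300.00.
Degree of financial leverage = EBIT / (EBIT − interest) = $3,927,000 / $2,054,700.00 = 1.9112.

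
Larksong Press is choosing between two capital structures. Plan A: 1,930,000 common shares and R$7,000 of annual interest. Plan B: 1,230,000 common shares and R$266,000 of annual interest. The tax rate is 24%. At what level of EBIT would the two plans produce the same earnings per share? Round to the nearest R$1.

Set EPS_A = EPS_B: (EBIT − R$7,000)(1 − 0.24) ÷ 1,930,000 = (EBIT − R$266,000)(1 − 0.24) ÷ 1,230,000.
The (1 − t) factor cancels: (EBIT − 7,000) × 1,230,000 = (EBIT − 266,000) × 1,930,000.
EBIT × (1,930,000 − 1,230,000) = 266,000 × 1,930,000 − 7,000 × 1,230,000 = 504,770,000,000, so EBIT = 504,770,000,000 ÷ 700,000 = 721,100.00.

R$721,100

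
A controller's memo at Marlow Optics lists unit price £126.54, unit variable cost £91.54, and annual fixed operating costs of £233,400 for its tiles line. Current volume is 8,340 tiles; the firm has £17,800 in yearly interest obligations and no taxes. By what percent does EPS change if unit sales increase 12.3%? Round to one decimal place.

Total contribution margin = 8,340 × £35.00 = £291,900.00.
Subtracting fixed costs: EBIT = £291,900.00 − £233,400 = £58,500.00.
Interest = £17,800.00, so EBIT − I = £40,700.00.
DCL = total CM / (EBIT − I) = £291,900.00 / £40,700.00 = 7.1720.
%ΔEPS = DCL × %ΔSales = 7.1720 × +12.3% = +88.2%.

+88.2%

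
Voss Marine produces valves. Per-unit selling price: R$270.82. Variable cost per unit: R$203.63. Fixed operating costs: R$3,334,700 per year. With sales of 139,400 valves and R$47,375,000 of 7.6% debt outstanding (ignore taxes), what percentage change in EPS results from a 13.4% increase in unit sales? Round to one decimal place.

+51.6%

At 139,400 units, contribution = 139,400 × R$67.19 = R$9,366,286.00.
Operating income = contribution − fixed costs = R$9,366,286.00 − R$3,334,700 = R$6,031,586.00.
After interest of R$3,600,500.00, pre-tax earnings = R$2,431,086.00.
DCL = total CM / (EBIT − I) = R$9,366,286.00 / R$2,431,086.00 = 3.8527.
%ΔEPS = DCL × %ΔSales = 3.8527 × +13.4% = +51.6%.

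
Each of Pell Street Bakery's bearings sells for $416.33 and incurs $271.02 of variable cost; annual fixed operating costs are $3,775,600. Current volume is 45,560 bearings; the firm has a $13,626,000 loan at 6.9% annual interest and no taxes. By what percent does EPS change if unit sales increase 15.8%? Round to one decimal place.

+54.9%

Total contribution margin = 45,560 × $145.31 = $6,620,323.60.
Subtracting fixed costs: EBIT = $6,620,323.60 − $3,775,600 = $2,844,723.60.
Interest = $940,194.00, so EBIT − I = $1,904,529.60.
DCL = total CM / (EBIT − I) = $6,620,323.60 / $1,904,529.60 = 3.4761.
%ΔEPS = DCL × %ΔSales = 3.4761 × +15.8% = +54.9%.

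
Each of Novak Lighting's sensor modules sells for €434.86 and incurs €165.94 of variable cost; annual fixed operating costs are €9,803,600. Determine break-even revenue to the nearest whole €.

€15,853,018

CM per unit = €434.86 − €165.94 = €268.92; CM ratio = €268.92 / €434.86 = 0.6184.
Break-even revenue = fixed costs × price ÷ CM = €9,803,600 × €434.86 ÷ €268.92 = €15,853,018.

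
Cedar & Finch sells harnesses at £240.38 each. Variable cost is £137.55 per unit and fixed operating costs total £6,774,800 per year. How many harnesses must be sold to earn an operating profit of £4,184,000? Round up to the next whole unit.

Contribution margin per unit = £240.38 − £137.55 = £102.83.
Need Q such that Q × £102.83 − £6,774,800 = £4,184,000, i.e. Q = £10,958,800 / £102.83 = 106,572.01 → 106,573.

106,573 harnesses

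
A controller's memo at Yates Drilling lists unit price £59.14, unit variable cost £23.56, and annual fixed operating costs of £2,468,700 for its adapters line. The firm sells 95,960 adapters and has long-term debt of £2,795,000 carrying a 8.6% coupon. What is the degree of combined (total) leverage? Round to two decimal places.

4.84

Contribution at this volume is 95,960 × £35.58 = £3,414,256.80.
EBIT = £3,414,256.80 − £2,468,700 = £945,556.80. Interest = £240,370.00.
DOL = £3,414,256.80 ÷ £945,556.80 = 3.6108; DFL = £945,556.80 ÷ £705,186.80 = 1.3409.
Combined leverage = 3.6108 × 1.3409 = 4.8417.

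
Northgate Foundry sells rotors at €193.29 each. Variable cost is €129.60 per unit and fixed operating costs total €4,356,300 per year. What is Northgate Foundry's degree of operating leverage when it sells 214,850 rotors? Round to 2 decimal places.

Contribution at this volume is 214,850 × €63.69 = €13,683,796.50.
Operating income = contribution − fixed costs = €13,683,796.50 − €4,356,300 = €9,327,496.50.
Degree of operating leverage = €13,683,796.50 / €9,327,496.50 = 1.4670.

1.47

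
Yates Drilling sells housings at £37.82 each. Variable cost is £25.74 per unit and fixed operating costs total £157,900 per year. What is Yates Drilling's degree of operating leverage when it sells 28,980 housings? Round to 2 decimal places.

Total contribution margin = 28,980 × £12.08 = £350,078.40.
Operating income = contribution − fixed costs = £350,078.40 − £157,900 = £192,178.40.
DOL = contribution ÷ EBIT = £350,078.40 ÷ £192,178.40 = 1.8216.

1.82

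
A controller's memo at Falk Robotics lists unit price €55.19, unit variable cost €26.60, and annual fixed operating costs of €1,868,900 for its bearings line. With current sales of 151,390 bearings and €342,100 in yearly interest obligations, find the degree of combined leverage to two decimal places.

At 151,390 units, contribution = 151,390 × €28.59 = €4,328,240.10.
Subtracting fixed costs: EBIT = €4,328,240.10 − €1,868,900 = €2,459,340.10. Interest = €342,100.00, so EBIT − I = €2,117,240.10.
Degree of total leverage = total CM / (EBIT − interest) = €4,328,240.10 / €2,117,240.10 = 2.0443.

2.04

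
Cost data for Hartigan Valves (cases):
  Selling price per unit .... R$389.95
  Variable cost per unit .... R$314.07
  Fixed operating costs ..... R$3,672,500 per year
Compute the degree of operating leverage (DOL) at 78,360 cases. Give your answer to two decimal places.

Total contribution margin = 78,360 × R$75.88 = R$5,945,956.80.
Operating income = contribution − fixed costs = R$5,945,956.80 − R$3,672,500 = R$2,273,456.80.
DOL = contribution ÷ EBIT = R$5,945,956.80 ÷ R$2,273,456.80 = 2.6154.

2.62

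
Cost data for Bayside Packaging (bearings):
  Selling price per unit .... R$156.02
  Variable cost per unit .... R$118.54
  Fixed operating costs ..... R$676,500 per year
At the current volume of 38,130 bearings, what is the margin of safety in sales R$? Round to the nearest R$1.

R$3,132,940

Each unit contributes R$156.02 − R$118.54 = R$37.48. Break-even units = R$676,500 ÷ R$37.48 = 18,049.63; break-even revenue = 18,049.63 × R$156.02 = R$2,816,102.72.
Current sales = 38,130 × R$156.02 = R$5,949,042.60.
Margin of safety = R$5,949,042.60 − R$2,816,102.72 = R$3,132,940.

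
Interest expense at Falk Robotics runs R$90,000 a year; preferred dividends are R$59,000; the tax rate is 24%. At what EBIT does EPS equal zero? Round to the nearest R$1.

Preferred dividends are paid after tax, so their pre-tax equivalent is R$59,000 ÷ (1 − 0.24) = R$77,631.58.
Financial break-even EBIT = interest + D_p ÷ (1 − t) = R$90,000 + R$77,631.58 = R$167,631.58.

R$167,632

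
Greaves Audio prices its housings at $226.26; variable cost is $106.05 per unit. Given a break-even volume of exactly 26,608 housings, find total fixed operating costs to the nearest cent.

Each unit contributes $226.26 − $106.05 = $120.21.
Since BE = FC / CM, FC = 26,608 × $120.21 = $3,198,547.68.

$3,198,547.68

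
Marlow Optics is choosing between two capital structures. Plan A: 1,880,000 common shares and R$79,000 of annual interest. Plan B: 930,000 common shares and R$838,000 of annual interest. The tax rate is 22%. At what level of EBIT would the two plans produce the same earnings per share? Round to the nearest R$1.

At indifference, (EBIT − 79,000)(1 − t)/1,880,000 = (EBIT − 838,000)(1 − t)/930,000.
Cancelling (1 − t) and cross-multiplying: 930,000·(EBIT − 79,000) = 1,880,000·(EBIT − 838,000).
EBIT × (1,880,000 − 930,000) = 838,000 × 1,880,000 − 79,000 × 930,000 = 1,501,970,000,000, so EBIT = 1,501,970,000,000 ÷ 950,000 = 1,581,021.05.

R$1,581,021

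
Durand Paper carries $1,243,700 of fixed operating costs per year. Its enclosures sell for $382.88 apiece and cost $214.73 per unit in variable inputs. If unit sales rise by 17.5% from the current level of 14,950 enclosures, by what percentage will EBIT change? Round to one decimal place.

Total contribution margin = 14,950 × $168.15 = $2,513,842.50.
Operating income = contribution − fixed costs = $2,513,842.50 − $1,243,700 = $1,270,142.50.
Degree of operating leverage = $2,513,842.50 / $1,270,142.50 = 1.9792.
%ΔEBIT = DOL × %ΔSales = 1.9792 × +17.5% = +34.6%.

+34.6%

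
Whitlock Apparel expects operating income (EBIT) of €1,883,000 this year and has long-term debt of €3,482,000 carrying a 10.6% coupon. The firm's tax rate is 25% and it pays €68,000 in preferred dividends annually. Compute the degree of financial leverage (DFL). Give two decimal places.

Interest = €369,092.00.
Pre-tax preferred-dividend burden = €68,000 ÷ (1 − 0.25) = €90,666.67.
DFL = EBIT ÷ [EBIT − I − D_p/(1−t)] = €1,883,000 ÷ [€1,883,000 − €369,092.00 − €90,666.67] = €1,883,000 ÷ €1,423,241.33 = 1.3230.

1.32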